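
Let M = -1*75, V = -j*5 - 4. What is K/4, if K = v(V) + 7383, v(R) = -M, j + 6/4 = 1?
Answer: 3729/2 ≈ 1864.5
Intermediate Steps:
j = -1/2 (j = -3/2 + 1 = -1/2 ≈ -0.50000)
V = -3/2 (V = -1*(-1/2)*5 - 4 = (1/2)*5 - 4 = 5/2 - 4 = -3/2 ≈ -1.5000)
M = -75
v(R) = 75 (v(R) = -1*(-75) = 75)
K = 7458 (K = 75 + 7383 = 7458)
K/4 = 7458/4 = 7458*(1/4) = 3729/2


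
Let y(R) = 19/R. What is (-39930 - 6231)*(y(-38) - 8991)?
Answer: 830113263/2 ≈ 4.1506e+8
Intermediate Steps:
(-39930 - 6231)*(y(-38) - 8991) = (-39930 - 6231)*(19/(-38) - 8991) = -46161*(19*(-1/38) - 8991) = -46161*(-½ - 8991) = -46161*(-17983/2) = 830113263/2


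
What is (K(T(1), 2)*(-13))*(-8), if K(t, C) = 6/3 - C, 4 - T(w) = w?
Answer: 0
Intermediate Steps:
T(w) = 4 - w
K(t, C) = 2 - C (K(t, C) = 6*(⅓) - C = 2 - C)
(K(T(1), 2)*(-13))*(-8) = ((2 - 1*2)*(-13))*(-8) = ((2 - 2)*(-13))*(-8) = (0*(-13))*(-8) = 0*(-8) = 0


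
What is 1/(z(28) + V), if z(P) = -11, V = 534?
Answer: 1/523 ≈ 0.0019120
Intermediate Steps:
1/(z(28) + V) = 1/(-11 + 534) = 1/523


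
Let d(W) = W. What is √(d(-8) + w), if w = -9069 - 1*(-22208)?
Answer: 3*√1459 ≈ 114.59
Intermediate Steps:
w = 13139 (w = -9069 + 22208 = 13139)
√(d(-8) + w) = √(-8 + 13139) = √13131 = 3*√1459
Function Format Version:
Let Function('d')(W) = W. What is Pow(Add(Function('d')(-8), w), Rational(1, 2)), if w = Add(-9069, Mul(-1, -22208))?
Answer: Mul(3, Pow(1459, Rational(1, 2))) ≈ 114.59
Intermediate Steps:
w = 13139 (w = Add(-9069, 22208) = 13139)
Pow(Add(Function('d')(-8), w), Rational(1, 2)) = Pow(Add(-8, 13139), Rational(1, 2)) = Pow(13131, Rational(1, 2)) = Mul(3, Pow(1459, Rational(1, 2)))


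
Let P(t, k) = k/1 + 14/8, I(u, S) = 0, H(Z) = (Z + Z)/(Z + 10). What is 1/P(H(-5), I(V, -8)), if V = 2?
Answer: 4/7 ≈ 0.57143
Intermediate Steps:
H(Z) = 2*Z/(10 + Z) (H(Z) = (2*Z)/(10 + Z) = 2*Z/(10 + Z))
P(t, k) = 7/4 + k (P(t, k) = k*1 + 14*(⅛) = k + 7/4 = 7/4 + k)
1/P(H(-5), I(V, -8)) = 1/(7/4 + 0) = 1/(7/4) = 4/7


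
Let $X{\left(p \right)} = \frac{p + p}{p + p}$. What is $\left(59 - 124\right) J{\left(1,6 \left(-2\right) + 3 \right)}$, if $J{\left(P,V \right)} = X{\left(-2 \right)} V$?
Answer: $585$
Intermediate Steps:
$X{\left(p \right)} = 1$ ($X{\left(p \right)} = \frac{2 p}{2 p} = 2 p \frac{1}{2 p} = 1$)
$J{\left(P,V \right)} = V$ ($J{\left(P,V \right)} = 1 V = V$)
$\left(59 - 124\right) J{\left(1,6 \left(-2\right) + 3 \right)} = \left(59 - 124\right) \left(6 \left(-2\right) + 3\right) = - 65 \left(-12 + 3\right) = \left(-65\right) \left(-9\right) = 585$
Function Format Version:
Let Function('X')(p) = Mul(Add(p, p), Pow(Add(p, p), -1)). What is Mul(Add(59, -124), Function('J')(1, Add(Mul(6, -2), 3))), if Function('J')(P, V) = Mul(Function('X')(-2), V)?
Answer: 585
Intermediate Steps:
Function('X')(p) = 1 (Function('X')(p) = Mul(Mul(2, p), Pow(Mul(2, p), -1)) = Mul(Mul(2, p), Mul(Rational(1, 2), Pow(p, -1))) = 1)
Function('J')(P, V) = V (Function('J')(P, V) = Mul(1, V) = V)
Mul(Add(59, -124), Function('J')(1, Add(Mul(6, -2), 3))) = Mul(Add(59, -124), Add(Mul(6, -2), 3)) = Mul(-65, Add(-12, 3)) = Mul(-65, -9) = 585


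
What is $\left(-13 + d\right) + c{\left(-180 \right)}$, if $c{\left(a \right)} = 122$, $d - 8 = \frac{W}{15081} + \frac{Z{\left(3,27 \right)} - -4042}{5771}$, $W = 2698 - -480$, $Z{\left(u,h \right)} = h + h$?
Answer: $\frac{10262908781}{87032451} \approx 117.92$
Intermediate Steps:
$Z{\left(u,h \right)} = 2 h$
$W = 3178$ ($W = 2698 + 480 = 3178$)
$d = \frac{776371622}{87032451}$ ($d = 8 + \left(\frac{3178}{15081} + \frac{2 \cdot 27 - -4042}{5771}\right) = 8 + \left(3178 \cdot \frac{1}{15081} + \left(54 + 4042\right) \frac{1}{5771}\right) = 8 + \left(\frac{3178}{15081} + 4096 \cdot \frac{1}{5771}\right) = 8 + \left(\frac{3178}{15081} + \frac{4096}{5771}\right) = 8 + \frac{80112014}{87032451} = \frac{776371622}{87032451} \approx 8.9205$)
$\left(-13 + d\right) + c{\left(-180 \right)} = \left(-13 + \frac{776371622}{87032451}\right) + 122 = - \frac{355050241}{87032451} + 122 = \frac{10262908781}{87032451}$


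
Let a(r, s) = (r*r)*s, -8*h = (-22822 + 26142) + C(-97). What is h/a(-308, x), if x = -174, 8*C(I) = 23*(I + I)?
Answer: 127/6071296 ≈ 2.0918e-5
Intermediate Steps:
C(I) = 23*I/4 (C(I) = (23*(I + I))/8 = (23*(2*I))/8 = (46*I)/8 = 23*I/4)
h = -11049/32 (h = -((-22822 + 26142) + (23/4)*(-97))/8 = -(3320 - 2231/4)/8 = -1/8*11049/4 = -11049/32 ≈ -345.28)
a(r, s) = s*r**2 (a(r, s) = r**2*s = s*r**2)
h/a(-308, x) = -11049/(32*((-174*(-308)**2))) = -11049/(32*((-174*94864))) = -11049/32/(-16506336) = -11049/32*(-1/16506336) = 127/6071296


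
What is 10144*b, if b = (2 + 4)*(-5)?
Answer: -304320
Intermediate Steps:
b = -30 (b = 6*(-5) = -30)
10144*b = 10144*(-30) = -304320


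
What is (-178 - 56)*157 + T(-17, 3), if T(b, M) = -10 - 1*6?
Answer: -36754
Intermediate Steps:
T(b, M) = -16 (T(b, M) = -10 - 6 = -16)
(-178 - 56)*157 + T(-17, 3) = (-178 - 56)*157 - 16 = -234*157 - 16 = -36738 - 16 = -36754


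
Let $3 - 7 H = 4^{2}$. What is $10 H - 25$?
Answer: $- \frac{305}{7} \approx -43.571$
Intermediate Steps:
$H = - \frac{13}{7}$ ($H = \frac{3}{7} - \frac{4^{2}}{7} = \frac{3}{7} - \frac{16}{7} = - \frac{13}{7} \approx -1.8571$)
$10 H - 25 = 10 \left(- \frac{13}{7}\right) - 25 = - \frac{130}{7} - 25 = - \frac{305}{7}$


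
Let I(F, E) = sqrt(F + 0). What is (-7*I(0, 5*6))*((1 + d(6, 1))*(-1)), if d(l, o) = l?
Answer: 0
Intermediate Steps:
I(F, E) = sqrt(F)
(-7*I(0, 5*6))*((1 + d(6, 1))*(-1)) = (-7*sqrt(0))*((1 + 6)*(-1)) = (-7*0)*(7*(-1)) = 0*(-7) = 0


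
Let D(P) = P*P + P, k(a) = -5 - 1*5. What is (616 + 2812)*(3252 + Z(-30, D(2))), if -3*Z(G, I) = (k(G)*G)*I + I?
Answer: 9084200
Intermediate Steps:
k(a) = -10 (k(a) = -5 - 5 = -10)
D(P) = P + P**2 (D(P) = P**2 + P = P + P**2)
Z(G, I) = -I/3 + 10*G*I/3 (Z(G, I) = -((-10*G)*I + I)/3 = -(-10*G*I + I)/3 = -(I - 10*G*I)/3 = -I/3 + 10*G*I/3)
(616 + 2812)*(3252 + Z(-30, D(2))) = (616 + 2812)*(3252 + (2*(1 + 2))*(-1 + 10*(-30))/3) = 3428*(3252 + (2*3)*(-1 - 300)/3) = 3428*(3252 + (1/3)*6*(-301)) = 3428*(3252 - 602) = 3428*2650 = 9084200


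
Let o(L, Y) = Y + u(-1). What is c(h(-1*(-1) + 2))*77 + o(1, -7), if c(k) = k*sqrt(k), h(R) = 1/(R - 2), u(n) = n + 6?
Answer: 75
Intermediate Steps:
u(n) = 6 + n
o(L, Y) = 5 + Y (o(L, Y) = Y + (6 - 1) = Y + 5 = 5 + Y)
h(R) = 1/(-2 + R)
c(k) = k**(3/2)
c(h(-1*(-1) + 2))*77 + o(1, -7) = (1/(-2 + (-1*(-1) + 2)))**(3/2)*77 + (5 - 7) = (1/(-2 + (1 + 2)))**(3/2)*77 - 2 = (1/(-2 + 3))**(3/2)*77 - 2 = (1/1)**(3/2)*77 - 2 = 1**(3/2)*77 - 2 = 1*77 - 2 = 77 - 2 = 75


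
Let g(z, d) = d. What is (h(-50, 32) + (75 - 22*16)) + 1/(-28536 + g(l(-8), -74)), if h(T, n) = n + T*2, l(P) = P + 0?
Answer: -9870451/28610 ≈ -345.00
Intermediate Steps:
l(P) = P
h(T, n) = n + 2*T
(h(-50, 32) + (75 - 22*16)) + 1/(-28536 + g(l(-8), -74)) = ((32 + 2*(-50)) + (75 - 22*16)) + 1/(-28536 - 74) = ((32 - 100) + (75 - 352)) + 1/(-28610) = (-68 - 277) - 1/28610 = -345 - 1/28610 = -9870451/28610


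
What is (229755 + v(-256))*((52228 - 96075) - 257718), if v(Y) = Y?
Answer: -69208865935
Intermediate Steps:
(229755 + v(-256))*((52228 - 96075) - 257718) = (229755 - 256)*((52228 - 96075) - 257718) = 229499*(-43847 - 257718) = 229499*(-301565) = -69208865935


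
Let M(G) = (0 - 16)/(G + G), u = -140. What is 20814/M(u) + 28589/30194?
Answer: 10998042119/30194 ≈ 3.6425e+5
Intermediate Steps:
M(G) = -8/G (M(G) = -16*1/(2*G) = -8/G)
20814/M(u) + 28589/30194 = 20814/((-8/(-140))) + 28589/30194 = 20814/((-8*(-1/140))) + 28589*(1/30194) = 20814/(2/35) + 28589/30194 = 20814*(35/2) + 28589/30194 = 364245 + 28589/30194 = 10998042119/30194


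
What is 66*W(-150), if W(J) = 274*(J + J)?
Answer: -5425200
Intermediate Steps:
W(J) = 548*J (W(J) = 274*(2*J) = 548*J)
66*W(-150) = 66*(548*(-150)) = 66*(-82200) = -5425200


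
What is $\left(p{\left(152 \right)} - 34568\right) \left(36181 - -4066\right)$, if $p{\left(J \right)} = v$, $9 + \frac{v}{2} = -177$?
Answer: $-1406230180$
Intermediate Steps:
$v = -372$ ($v = -18 + 2 \left(-177\right) = -18 - 354 = -372$)
$p{\left(J \right)} = -372$
$\left(p{\left(152 \right)} - 34568\right) \left(36181 - -4066\right) = \left(-372 - 34568\right) \left(36181 - -4066\right) = - 34940 \left(36181 + \left(-3036 + 7102\right)\right) = - 34940 \left(36181 + 4066\right) = \left(-34940\right) 40247 = -1406230180$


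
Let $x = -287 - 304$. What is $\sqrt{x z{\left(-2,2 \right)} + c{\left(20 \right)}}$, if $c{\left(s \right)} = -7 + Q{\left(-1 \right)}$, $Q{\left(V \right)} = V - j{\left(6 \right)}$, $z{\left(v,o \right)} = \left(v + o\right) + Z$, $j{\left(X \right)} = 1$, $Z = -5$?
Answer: $\sqrt{2946} \approx 54.277$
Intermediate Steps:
$z{\left(v,o \right)} = -5 + o + v$ ($z{\left(v,o \right)} = \left(v + o\right) - 5 = \left(o + v\right) - 5 = -5 + o + v$)
$x = -591$
$Q{\left(V \right)} = -1 + V$ ($Q{\left(V \right)} = V - 1 = -1 + V$)
$c{\left(s \right)} = -9$ ($c{\left(s \right)} = -7 - 2 = -9$)
$\sqrt{x z{\left(-2,2 \right)} + c{\left(20 \right)}} = \sqrt{- 591 \left(-5 + 2 - 2\right) - 9} = \sqrt{\left(-591\right) \left(-5\right) - 9} = \sqrt{2955 - 9} = \sqrt{2946}$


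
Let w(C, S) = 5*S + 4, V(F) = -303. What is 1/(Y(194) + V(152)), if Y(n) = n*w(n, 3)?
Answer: 1/3383 ≈ 0.00029560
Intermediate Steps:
w(C, S) = 4 + 5*S
Y(n) = 19*n (Y(n) = n*(4 + 5*3) = n*(4 + 15) = n*19 = 19*n)
1/(Y(194) + V(152)) = 1/(19*194 - 303) = 1/(3686 - 303) = 1/3383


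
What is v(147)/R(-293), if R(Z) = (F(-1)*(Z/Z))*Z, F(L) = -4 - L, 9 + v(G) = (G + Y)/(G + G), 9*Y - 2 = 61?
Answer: -178/18459 ≈ -0.0096430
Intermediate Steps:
Y = 7 (Y = 2/9 + (⅑)*61 = 2/9 + 61/9 = 7)
v(G) = -9 + (7 + G)/(2*G) (v(G) = -9 + (G + 7)/(G + G) = -9 + (7 + G)/((2*G)) = -9 + (7 + G)*(1/(2*G)) = -9 + (7 + G)/(2*G))
R(Z) = -3*Z (R(Z) = ((-4 - 1*(-1))*(Z/Z))*Z = ((-4 + 1)*1)*Z = (-3*1)*Z = -3*Z)
v(147)/R(-293) = ((½)*(7 - 17*147)/147)/((-3*(-293))) = ((½)*(1/147)*(7 - 2499))/879 = ((½)*(1/147)*(-2492))*(1/879) = -178/21*1/879 = -178/18459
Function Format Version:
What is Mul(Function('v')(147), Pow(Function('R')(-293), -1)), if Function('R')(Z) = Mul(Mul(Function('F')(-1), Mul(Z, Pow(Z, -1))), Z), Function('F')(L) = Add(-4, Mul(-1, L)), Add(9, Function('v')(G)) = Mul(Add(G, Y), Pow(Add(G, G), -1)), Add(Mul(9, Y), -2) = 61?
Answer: Rational(-178, 18459) ≈ -0.0096430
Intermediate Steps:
Y = 7 (Y = Add(Rational(2, 9), Mul(Rational(1, 9), 61)) = Add(Rational(2, 9), Rational(61, 9)) = 7)
Function('v')(G) = Add(-9, Mul(Rational(1, 2), Pow(G, -1), Add(7, G))) (Function('v')(G) = Add(-9, Mul(Add(G, 7), Pow(Add(G, G), -1))) = Add(-9, Mul(Add(7, G), Pow(Mul(2, G), -1))) = Add(-9, Mul(Add(7, G), Mul(Rational(1, 2), Pow(G, -1)))) = Add(-9, Mul(Rational(1, 2), Pow(G, -1), Add(7, G))))
Function('R')(Z) = Mul(-3, Z) (Function('R')(Z) = Mul(Mul(Add(-4, Mul(-1, -1)), Mul(Z, Pow(Z, -1))), Z) = Mul(Mul(Add(-4, 1), 1), Z) = Mul(Mul(-3, 1), Z) = Mul(-3, Z))
Mul(Function('v')(147), Pow(Function('R')(-293), -1)) = Mul(Mul(Rational(1, 2), Pow(147, -1), Add(7, Mul(-17, 147))), Pow(Mul(-3, -293), -1)) = Mul(Mul(Rational(1, 2), Rational(1, 147), Add(7, -2499)), Pow(879, -1)) = Mul(Mul(Rational(1, 2), Rational(1, 147), -2492), Rational(1, 879)) = Mul(Rational(-178, 21), Rational(1, 879)) = Rational(-178, 18459)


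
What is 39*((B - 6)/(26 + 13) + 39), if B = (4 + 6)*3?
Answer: 1545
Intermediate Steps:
B = 30 (B = 10*3 = 30)
39*((B - 6)/(26 + 13) + 39) = 39*((30 - 6)/(26 + 13) + 39) = 39*(24/39 + 39) = 39*(24*(1/39) + 39) = 39*(8/13 + 39) = 39*(515/13) = 1545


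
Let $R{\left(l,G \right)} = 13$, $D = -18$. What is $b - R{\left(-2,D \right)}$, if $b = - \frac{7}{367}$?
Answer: $- \frac{4778}{367} \approx -13.019$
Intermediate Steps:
$b = - \frac{7}{367}$ ($b = \left(-7\right) \frac{1}{367} = - \frac{7}{367} \approx -0.019074$)
$b - R{\left(-2,D \right)} = - \frac{7}{367} - 13 = - \frac{4778}{367}$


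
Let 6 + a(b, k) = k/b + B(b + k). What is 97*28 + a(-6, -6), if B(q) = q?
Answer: 2699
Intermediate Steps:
a(b, k) = -6 + b + k + k/b (a(b, k) = -6 + (k/b + (b + k)) = -6 + (b + k + k/b) = -6 + b + k + k/b)
97*28 + a(-6, -6) = 97*28 + (-6 - 6 - 6 - 6/(-6)) = 2716 + (-6 - 6 - 6 - 6*(-⅙)) = 2716 + (-6 - 6 - 6 + 1) = 2716 - 17 = 2699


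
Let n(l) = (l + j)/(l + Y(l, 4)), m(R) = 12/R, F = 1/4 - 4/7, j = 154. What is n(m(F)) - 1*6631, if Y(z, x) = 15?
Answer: -444627/67 ≈ -6636.2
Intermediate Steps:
F = -9/28 (F = 1*(1/4) - 4*1/7 = 1/4 - 4/7 = -9/28 ≈ -0.32143)
n(l) = (154 + l)/(15 + l) (n(l) = (l + 154)/(l + 15) = (154 + l)/(15 + l))
n(m(F)) - 1*6631 = (154 + 12/(-9/28))/(15 + 12/(-9/28)) - 1*6631 = (154 + 12*(-28/9))/(15 + 12*(-28/9)) - 6631 = (154 - 112/3)/(15 - 112/3) - 6631 = (350/3)/(-67/3) - 6631 = -3/67*350/3 - 6631 = -350/67 - 6631 = -444627/67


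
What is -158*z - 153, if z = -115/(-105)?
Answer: -6847/21 ≈ -326.05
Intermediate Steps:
z = 23/21 (z = -115*(-1/105) = 23/21 ≈ 1.0952)
-158*z - 153 = -158*23/21 - 153 = -3634/21 - 153 = -6847/21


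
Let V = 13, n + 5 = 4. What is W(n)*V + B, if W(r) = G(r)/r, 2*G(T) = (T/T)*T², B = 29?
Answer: 45/2 ≈ 22.500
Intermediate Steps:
n = -1 (n = -5 + 4 = -1)
G(T) = T²/2 (G(T) = ((T/T)*T²)/2 = (1*T²)/2 = T²/2)
W(r) = r/2 (W(r) = (r²/2)/r = r/2)
W(n)*V + B = ((½)*(-1))*13 + 29 = -½*13 + 29 = -13/2 + 29 = 45/2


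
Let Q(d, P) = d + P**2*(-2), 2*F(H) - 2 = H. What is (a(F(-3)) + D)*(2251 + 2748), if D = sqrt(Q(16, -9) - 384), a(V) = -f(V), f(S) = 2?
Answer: -9998 + 4999*I*sqrt(530) ≈ -9998.0 + 1.1509e+5*I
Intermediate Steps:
F(H) = 1 + H/2
Q(d, P) = d - 2*P**2
a(V) = -2 (a(V) = -1*2 = -2)
D = I*sqrt(530) (D = sqrt((16 - 2*(-9)**2) - 384) = sqrt((16 - 2*81) - 384) = sqrt((16 - 162) - 384) = sqrt(-146 - 384) = sqrt(-530) = I*sqrt(530) ≈ 23.022*I)
(a(F(-3)) + D)*(2251 + 2748) = (-2 + I*sqrt(530))*(2251 + 2748) = (-2 + I*sqrt(530))*4999 = -9998 + 4999*I*sqrt(530)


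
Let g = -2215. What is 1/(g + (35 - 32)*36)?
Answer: -1/2107 ≈ -0.00047461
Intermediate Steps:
1/(g + (35 - 32)*36) = 1/(-2215 + (35 - 32)*36) = 1/(-2215 + 3*36) = 1/(-2215 + 108) = 1/(-2107) = -1/2107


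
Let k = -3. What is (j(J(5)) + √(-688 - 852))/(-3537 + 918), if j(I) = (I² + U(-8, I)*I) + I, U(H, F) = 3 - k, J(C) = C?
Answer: -20/873 - 2*I*√385/2619 ≈ -0.02291 - 0.014984*I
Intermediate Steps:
U(H, F) = 6 (U(H, F) = 3 - 1*(-3) = 3 + 3 = 6)
j(I) = I² + 7*I (j(I) = (I² + 6*I) + I = I² + 7*I)
(j(J(5)) + √(-688 - 852))/(-3537 + 918) = (5*(7 + 5) + √(-688 - 852))/(-3537 + 918) = (5*12 + √(-1540))/(-2619) = (60 + 2*I*√385)*(-1/2619) = -20/873 - 2*I*√385/2619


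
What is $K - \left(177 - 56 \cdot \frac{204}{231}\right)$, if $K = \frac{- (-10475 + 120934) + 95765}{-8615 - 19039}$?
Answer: $- \frac{585408}{4609} \approx -127.01$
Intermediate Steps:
$K = \frac{2449}{4609}$ ($K = \frac{\left(-1\right) 110459 + 95765}{-27654} = \left(-110459 + 95765\right) \left(- \frac{1}{27654}\right) = \left(-14694\right) \left(- \frac{1}{27654}\right) = \frac{2449}{4609} \approx 0.53135$)
$K - \left(177 - 56 \cdot \frac{204}{231}\right) = \frac{2449}{4609} - \left(177 - 56 \cdot \frac{204}{231}\right) = \frac{2449}{4609} - \left(177 - 56 \cdot 204 \cdot \frac{1}{231}\right) = \frac{2449}{4609} - \left(177 - \frac{544}{11}\right) = \frac{2449}{4609} - \frac{1403}{11} = - \frac{585408}{4609}$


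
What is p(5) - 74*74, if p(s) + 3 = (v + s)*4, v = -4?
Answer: -5475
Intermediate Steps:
p(s) = -19 + 4*s (p(s) = -3 + (-4 + s)*4 = -3 + (-16 + 4*s) = -19 + 4*s)
p(5) - 74*74 = (-19 + 4*5) - 74*74 = (-19 + 20) - 5476 = 1 - 5476 = -5475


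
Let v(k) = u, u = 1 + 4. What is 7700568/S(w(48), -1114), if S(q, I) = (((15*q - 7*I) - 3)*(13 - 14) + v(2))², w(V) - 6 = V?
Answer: 962571/9245000 ≈ 0.10412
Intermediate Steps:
u = 5
w(V) = 6 + V
v(k) = 5
S(q, I) = (8 - 15*q + 7*I)² (S(q, I) = (((15*q - 7*I) - 3)*(13 - 14) + 5)² = (((-7*I + 15*q) - 3)*(-1) + 5)² = ((-3 - 7*I + 15*q)*(-1) + 5)² = ((3 - 15*q + 7*I) + 5)² = (8 - 15*q + 7*I)²)
7700568/S(w(48), -1114) = 7700568/((8 - 15*(6 + 48) + 7*(-1114))²) = 7700568/((8 - 15*54 - 7798)²) = 7700568/((8 - 810 - 7798)²) = 7700568/((-8600)²) = 7700568/73960000 = 7700568*(1/73960000) = 962571/9245000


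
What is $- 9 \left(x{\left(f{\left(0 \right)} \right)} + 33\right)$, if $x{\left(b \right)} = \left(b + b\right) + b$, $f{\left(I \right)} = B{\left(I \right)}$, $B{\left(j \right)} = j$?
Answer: $-297$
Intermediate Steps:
$f{\left(I \right)} = I$
$x{\left(b \right)} = 3 b$ ($x{\left(b \right)} = 2 b + b = 3 b$)
$- 9 \left(x{\left(f{\left(0 \right)} \right)} + 33\right) = - 9 \left(3 \cdot 0 + 33\right) = - 9 \left(0 + 33\right) = \left(-9\right) 33 = -297$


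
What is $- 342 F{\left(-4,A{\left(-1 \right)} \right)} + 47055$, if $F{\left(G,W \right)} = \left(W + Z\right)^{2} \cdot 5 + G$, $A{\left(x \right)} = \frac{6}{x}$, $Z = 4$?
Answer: $41583$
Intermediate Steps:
$F{\left(G,W \right)} = G + 5 \left(4 + W\right)^{2}$ ($F{\left(G,W \right)} = \left(W + 4\right)^{2} \cdot 5 + G = \left(4 + W\right)^{2} \cdot 5 + G = 5 \left(4 + W\right)^{2} + G = G + 5 \left(4 + W\right)^{2}$)
$- 342 F{\left(-4,A{\left(-1 \right)} \right)} + 47055 = - 342 \left(-4 + 5 \left(4 + \frac{6}{-1}\right)^{2}\right) + 47055 = - 342 \left(-4 + 5 \left(4 + 6 \left(-1\right)\right)^{2}\right) + 47055 = - 342 \left(-4 + 5 \left(4 - 6\right)^{2}\right) + 47055 = - 342 \left(-4 + 5 \left(-2\right)^{2}\right) + 47055 = - 342 \left(-4 + 5 \cdot 4\right) + 47055 = - 342 \left(-4 + 20\right) + 47055 = \left(-342\right) 16 + 47055 = -5472 + 47055 = 41583$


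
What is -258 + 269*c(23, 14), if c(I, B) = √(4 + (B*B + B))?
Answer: -258 + 269*√214 ≈ 3677.1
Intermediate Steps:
c(I, B) = √(4 + B + B²) (c(I, B) = √(4 + (B² + B)) = √(4 + (B + B²)) = √(4 + B + B²))
-258 + 269*c(23, 14) = -258 + 269*√(4 + 14 + 14²) = -258 + 269*√(4 + 14 + 196) = -258 + 269*√214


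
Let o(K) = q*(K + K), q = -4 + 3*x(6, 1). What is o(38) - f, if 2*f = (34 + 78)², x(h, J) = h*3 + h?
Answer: -1104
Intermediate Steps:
x(h, J) = 4*h (x(h, J) = 3*h + h = 4*h)
q = 68 (q = -4 + 3*(4*6) = -4 + 3*24 = -4 + 72 = 68)
f = 6272 (f = (34 + 78)²/2 = (½)*112² = (½)*12544 = 6272)
o(K) = 136*K (o(K) = 68*(K + K) = 68*(2*K) = 136*K)
o(38) - f = 136*38 - 1*6272 = 5168 - 6272 = -1104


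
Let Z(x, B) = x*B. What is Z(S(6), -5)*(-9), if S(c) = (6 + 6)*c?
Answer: 3240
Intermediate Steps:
S(c) = 12*c
Z(x, B) = B*x
Z(S(6), -5)*(-9) = -60*6*(-9) = -5*72*(-9) = -360*(-9) = 3240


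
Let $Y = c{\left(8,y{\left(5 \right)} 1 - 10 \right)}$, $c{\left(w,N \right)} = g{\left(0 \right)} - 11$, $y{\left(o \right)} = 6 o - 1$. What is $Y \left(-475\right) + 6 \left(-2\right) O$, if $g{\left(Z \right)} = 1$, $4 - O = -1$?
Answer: $4690$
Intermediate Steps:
$O = 5$ ($O = 4 - -1 = 4 + 1 = 5$)
$y{\left(o \right)} = -1 + 6 o$
$c{\left(w,N \right)} = -10$ ($c{\left(w,N \right)} = 1 - 11 = -10$)
$Y = -10$
$Y \left(-475\right) + 6 \left(-2\right) O = \left(-10\right) \left(-475\right) + 6 \left(-2\right) 5 = 4750 - 60 = 4690$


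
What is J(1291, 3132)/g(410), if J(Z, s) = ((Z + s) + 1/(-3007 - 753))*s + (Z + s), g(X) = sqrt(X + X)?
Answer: 13025822677*sqrt(205)/385400 ≈ 4.8392e+5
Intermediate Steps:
g(X) = sqrt(2)*sqrt(X) (g(X) = sqrt(2*X) = sqrt(2)*sqrt(X))
J(Z, s) = Z + s + s*(-1/3760 + Z + s) (J(Z, s) = ((Z + s) + 1/(-3760))*s + (Z + s) = ((Z + s) - 1/3760)*s + (Z + s) = (-1/3760 + Z + s)*s + (Z + s) = s*(-1/3760 + Z + s) + (Z + s) = Z + s + s*(-1/3760 + Z + s))
J(1291, 3132)/g(410) = (1291 + 3132**2 + (3759/3760)*3132 + 1291*3132)/((sqrt(2)*sqrt(410))) = (1291 + 9809424 + 2943297/940 + 4043412)/((2*sqrt(205))) = 13025822677*(sqrt(205)/410)/940 = 13025822677*sqrt(205)/385400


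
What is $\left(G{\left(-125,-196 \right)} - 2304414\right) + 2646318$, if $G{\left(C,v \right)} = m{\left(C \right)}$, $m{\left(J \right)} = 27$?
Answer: $341931$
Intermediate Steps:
$G{\left(C,v \right)} = 27$
$\left(G{\left(-125,-196 \right)} - 2304414\right) + 2646318 = \left(27 - 2304414\right) + 2646318 = -2304387 + 2646318 = 341931$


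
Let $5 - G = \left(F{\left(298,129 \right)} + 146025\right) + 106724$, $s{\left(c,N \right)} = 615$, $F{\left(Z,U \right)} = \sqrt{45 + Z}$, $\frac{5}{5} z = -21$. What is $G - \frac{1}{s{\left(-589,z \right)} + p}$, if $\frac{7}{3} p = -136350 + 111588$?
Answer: $- \frac{17687277857}{69981} - 7 \sqrt{7} \approx -2.5276 \cdot 10^{5}$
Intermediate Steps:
$z = -21$
$p = - \frac{74286}{7}$ ($p = \frac{3 \left(-136350 + 111588\right)}{7} = \frac{3}{7} \left(-24762\right) = - \frac{74286}{7} \approx -10612.0$)
$G = -252744 - 7 \sqrt{7}$ ($G = 5 - \left(\left(\sqrt{45 + 298} + 146025\right) + 106724\right) = 5 - \left(\left(\sqrt{343} + 146025\right) + 106724\right) = 5 - \left(\left(7 \sqrt{7} + 146025\right) + 106724\right) = 5 - \left(\left(146025 + 7 \sqrt{7}\right) + 106724\right) = 5 - \left(252749 + 7 \sqrt{7}\right) = -252744 - 7 \sqrt{7} \approx -2.5276 \cdot 10^{5}$)
$G - \frac{1}{s{\left(-589,z \right)} + p} = \left(-252744 - 7 \sqrt{7}\right) - \frac{1}{615 - \frac{74286}{7}} = \left(-252744 - 7 \sqrt{7}\right) - \frac{1}{- \frac{69981}{7}} = \left(-252744 - 7 \sqrt{7}\right) - - \frac{7}{69981} = \left(-252744 - 7 \sqrt{7}\right) + \frac{7}{69981} = - \frac{17687277857}{69981} - 7 \sqrt{7}$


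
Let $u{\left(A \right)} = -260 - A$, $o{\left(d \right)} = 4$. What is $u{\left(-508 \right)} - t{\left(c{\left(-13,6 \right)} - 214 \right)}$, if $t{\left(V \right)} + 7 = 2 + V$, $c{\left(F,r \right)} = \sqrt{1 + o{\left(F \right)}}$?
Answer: $467 - \sqrt{5} \approx 464.76$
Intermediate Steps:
$c{\left(F,r \right)} = \sqrt{5}$ ($c{\left(F,r \right)} = \sqrt{1 + 4} = \sqrt{5}$)
$t{\left(V \right)} = -5 + V$ ($t{\left(V \right)} = -7 + \left(2 + V\right) = -5 + V$)
$u{\left(-508 \right)} - t{\left(c{\left(-13,6 \right)} - 214 \right)} = \left(-260 - -508\right) - \left(-5 + \left(\sqrt{5} - 214\right)\right) = \left(-260 + 508\right) - \left(-5 - \left(214 - \sqrt{5}\right)\right) = 248 - \left(-5 - \left(214 - \sqrt{5}\right)\right) = 248 - \left(-219 + \sqrt{5}\right) = 248 + \left(219 - \sqrt{5}\right) = 467 - \sqrt{5}$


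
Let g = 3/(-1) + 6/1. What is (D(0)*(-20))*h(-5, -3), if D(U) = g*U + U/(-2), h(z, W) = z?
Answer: 0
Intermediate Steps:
g = 3 (g = 3*(-1) + 6*1 = -3 + 6 = 3)
D(U) = 5*U/2 (D(U) = 3*U + U/(-2) = 3*U + U*(-½) = 3*U - U/2 = 5*U/2)
(D(0)*(-20))*h(-5, -3) = (((5/2)*0)*(-20))*(-5) = (0*(-20))*(-5) = 0*(-5) = 0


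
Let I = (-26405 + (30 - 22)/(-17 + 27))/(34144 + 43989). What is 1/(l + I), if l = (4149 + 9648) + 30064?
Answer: 390665/17134825544 ≈ 2.2799e-5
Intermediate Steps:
l = 43861 (l = 13797 + 30064 = 43861)
I = -132021/390665 (I = (-26405 + 8/10)/78133 = (-26405 + (1/10)*8)*(1/78133) = (-26405 + 4/5)*(1/78133) = -132021/5*1/78133 = -132021/390665 ≈ -0.33794)
1/(l + I) = 1/(43861 - 132021/390665) = 1/(17134825544/390665) = 390665/17134825544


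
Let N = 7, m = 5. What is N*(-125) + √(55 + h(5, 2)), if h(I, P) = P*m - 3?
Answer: -875 + √62 ≈ -867.13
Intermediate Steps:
h(I, P) = -3 + 5*P (h(I, P) = P*5 - 3 = 5*P - 3 = -3 + 5*P)
N*(-125) + √(55 + h(5, 2)) = 7*(-125) + √(55 + (-3 + 5*2)) = -875 + √(55 + (-3 + 10)) = -875 + √(55 + 7) = -875 + √62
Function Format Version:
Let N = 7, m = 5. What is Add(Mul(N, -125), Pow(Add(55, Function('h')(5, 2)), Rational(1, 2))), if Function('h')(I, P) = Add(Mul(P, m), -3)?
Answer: Add(-875, Pow(62, Rational(1, 2))) ≈ -867.13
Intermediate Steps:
Function('h')(I, P) = Add(-3, Mul(5, P)) (Function('h')(I, P) = Add(Mul(P, 5), -3) = Add(Mul(5, P), -3) = Add(-3, Mul(5, P)))
Add(Mul(N, -125), Pow(Add(55, Function('h')(5, 2)), Rational(1, 2))) = Add(Mul(7, -125), Pow(Add(55, Add(-3, Mul(5, 2))), Rational(1, 2))) = Add(-875, Pow(Add(55, Add(-3, 10)), Rational(1, 2))) = Add(-875, Pow(Add(55, 7), Rational(1, 2))) = Add(-875, Pow(62, Rational(1, 2)))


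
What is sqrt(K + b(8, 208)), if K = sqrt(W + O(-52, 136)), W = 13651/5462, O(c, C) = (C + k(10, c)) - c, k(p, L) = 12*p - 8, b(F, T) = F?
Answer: sqrt(238667552 + 5462*sqrt(9024594962))/5462 ≈ 5.0391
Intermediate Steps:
k(p, L) = -8 + 12*p
O(c, C) = 112 + C - c (O(c, C) = (C + (-8 + 12*10)) - c = (C + (-8 + 120)) - c = (C + 112) - c = (112 + C) - c = 112 + C - c)
W = 13651/5462 (W = 13651*(1/5462) = 13651/5462 ≈ 2.4993)
K = sqrt(9024594962)/5462 (K = sqrt(13651/5462 + (112 + 136 - 1*(-52))) = sqrt(13651/5462 + (112 + 136 + 52)) = sqrt(13651/5462 + 300) = sqrt(1652251/5462) = sqrt(9024594962)/5462 ≈ 17.393)
sqrt(K + b(8, 208)) = sqrt(sqrt(9024594962)/5462 + 8) = sqrt(8 + sqrt(9024594962)/5462)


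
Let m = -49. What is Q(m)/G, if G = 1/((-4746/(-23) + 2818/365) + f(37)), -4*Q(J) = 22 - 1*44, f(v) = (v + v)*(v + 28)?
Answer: 231973797/8395 ≈ 27632.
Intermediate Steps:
f(v) = 2*v*(28 + v) (f(v) = (2*v)*(28 + v) = 2*v*(28 + v))
Q(J) = 11/2 (Q(J) = -(22 - 1*44)/4 = -(22 - 44)/4 = -¼*(-22) = 11/2)
G = 8395/42177054 (G = 1/((-4746/(-23) + 2818/365) + 2*37*(28 + 37)) = 1/((-4746*(-1/23) + 2818*(1/365)) + 2*37*65) = 1/((4746/23 + 2818/365) + 4810) = 1/(1797104/8395 + 4810) = 1/(42177054/8395) = 8395/42177054 ≈ 0.00019904)
Q(m)/G = 11/(2*(8395/42177054)) = (11/2)*(42177054/8395) = 231973797/8395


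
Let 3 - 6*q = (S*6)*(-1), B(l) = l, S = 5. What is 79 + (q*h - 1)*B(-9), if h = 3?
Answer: -121/2 ≈ -60.500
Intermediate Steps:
q = 11/2 (q = ½ - 5*6*(-1)/6 = ½ - 5*(-1) = ½ - ⅙*(-30) = ½ + 5 = 11/2 ≈ 5.5000)
79 + (q*h - 1)*B(-9) = 79 + ((11/2)*3 - 1)*(-9) = 79 + (33/2 - 1)*(-9) = 79 + (31/2)*(-9) = 79 - 279/2 = -121/2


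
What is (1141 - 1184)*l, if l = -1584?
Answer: 68112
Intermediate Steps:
(1141 - 1184)*l = (1141 - 1184)*(-1584) = -43*(-1584) = 68112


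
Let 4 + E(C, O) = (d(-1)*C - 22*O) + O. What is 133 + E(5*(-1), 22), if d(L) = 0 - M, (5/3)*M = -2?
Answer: -339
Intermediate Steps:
M = -6/5 (M = (3/5)*(-2) = -6/5 ≈ -1.2000)
d(L) = 6/5 (d(L) = 0 - 1*(-6/5) = 0 + 6/5 = 6/5)
E(C, O) = -4 - 21*O + 6*C/5 (E(C, O) = -4 + ((6*C/5 - 22*O) + O) = -4 + ((-22*O + 6*C/5) + O) = -4 + (-21*O + 6*C/5) = -4 - 21*O + 6*C/5)
133 + E(5*(-1), 22) = 133 + (-4 - 21*22 + 6*(5*(-1))/5) = 133 + (-4 - 462 + (6/5)*(-5)) = 133 + (-4 - 462 - 6) = 133 - 472 = -339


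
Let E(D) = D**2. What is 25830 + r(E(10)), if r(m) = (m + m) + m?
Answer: 26130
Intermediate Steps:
r(m) = 3*m (r(m) = 2*m + m = 3*m)
25830 + r(E(10)) = 25830 + 3*10**2 = 25830 + 3*100 = 25830 + 300 = 26130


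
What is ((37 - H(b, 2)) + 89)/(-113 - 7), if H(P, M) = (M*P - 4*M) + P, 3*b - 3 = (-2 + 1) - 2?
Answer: -67/60 ≈ -1.1167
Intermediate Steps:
b = 0 (b = 1 + ((-2 + 1) - 2)/3 = 1 + (-1 - 2)/3 = 1 + (⅓)*(-3) = 1 - 1 = 0)
H(P, M) = P - 4*M + M*P (H(P, M) = (-4*M + M*P) + P = P - 4*M + M*P)
((37 - H(b, 2)) + 89)/(-113 - 7) = ((37 - (0 - 4*2 + 2*0)) + 89)/(-113 - 7) = ((37 - (0 - 8 + 0)) + 89)/(-120) = ((37 - 1*(-8)) + 89)*(-1/120) = ((37 + 8) + 89)*(-1/120) = (45 + 89)*(-1/120) = 134*(-1/120) = -67/60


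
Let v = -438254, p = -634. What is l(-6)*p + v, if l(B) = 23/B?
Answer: -1307471/3 ≈ -4.3582e+5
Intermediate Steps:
l(-6)*p + v = (23/(-6))*(-634) - 438254 = (23*(-1/6))*(-634) - 438254 = -23/6*(-634) - 438254 = 7291/3 - 438254 = -1307471/3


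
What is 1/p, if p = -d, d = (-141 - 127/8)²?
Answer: -64/1575025 ≈ -4.0634e-5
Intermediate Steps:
d = 1575025/64 (d = (-141 - 127*⅛)² = (-141 - 127/8)² = (-1255/8)² = 1575025/64 ≈ 24610.)
p = -1575025/64 (p = -1*1575025/64 = -1575025/64 ≈ -24610.)
1/p = 1/(-1575025/64) = -64/1575025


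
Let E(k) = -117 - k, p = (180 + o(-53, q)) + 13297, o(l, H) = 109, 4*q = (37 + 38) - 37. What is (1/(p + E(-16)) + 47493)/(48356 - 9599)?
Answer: 640443106/522638145 ≈ 1.2254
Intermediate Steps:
q = 19/2 (q = ((37 + 38) - 37)/4 = (75 - 37)/4 = (¼)*38 = 19/2 ≈ 9.5000)
p = 13586 (p = (180 + 109) + 13297 = 289 + 13297 = 13586)
(1/(p + E(-16)) + 47493)/(48356 - 9599) = (1/(13586 + (-117 - 1*(-16))) + 47493)/(48356 - 9599) = (1/(13586 + (-117 + 16)) + 47493)/38757 = (1/(13586 - 101) + 47493)*(1/38757) = (1/13485 + 47493)*(1/38757) = (640443106/13485)*(1/38757) = 640443106/522638145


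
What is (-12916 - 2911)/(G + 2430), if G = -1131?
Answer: -15827/1299 ≈ -12.184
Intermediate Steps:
(-12916 - 2911)/(G + 2430) = (-12916 - 2911)/(-1131 + 2430) = -15827/1299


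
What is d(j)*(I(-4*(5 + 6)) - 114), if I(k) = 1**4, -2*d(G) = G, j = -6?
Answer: -339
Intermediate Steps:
d(G) = -G/2
I(k) = 1
d(j)*(I(-4*(5 + 6)) - 114) = (-1/2*(-6))*(1 - 114) = 3*(-113) = -339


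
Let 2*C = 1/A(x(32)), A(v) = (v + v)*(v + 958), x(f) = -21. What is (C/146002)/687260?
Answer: -1/7897665757400160 ≈ -1.2662e-16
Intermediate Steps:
A(v) = 2*v*(958 + v) (A(v) = (2*v)*(958 + v) = 2*v*(958 + v))
C = -1/78708 (C = 1/(2*((2*(-21)*(958 - 21)))) = 1/(2*((2*(-21)*937))) = (½)/(-39354) = (½)*(-1/39354) = -1/78708 ≈ -1.2705e-5)
(C/146002)/687260 = -1/78708/146002/687260 = -1/78708*1/146002*(1/687260) = -1/11491525416*1/687260 = -1/7897665757400160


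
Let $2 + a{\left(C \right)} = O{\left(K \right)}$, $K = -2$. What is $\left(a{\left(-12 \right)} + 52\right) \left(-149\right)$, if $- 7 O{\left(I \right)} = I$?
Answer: $- \frac{52448}{7} \approx -7492.6$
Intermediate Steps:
$O{\left(I \right)} = - \frac{I}{7}$
$a{\left(C \right)} = - \frac{12}{7}$ ($a{\left(C \right)} = -2 - - \frac{2}{7} = -2 + \frac{2}{7} = - \frac{12}{7}$)
$\left(a{\left(-12 \right)} + 52\right) \left(-149\right) = \left(- \frac{12}{7} + 52\right) \left(-149\right) = \frac{352}{7} \left(-149\right) = - \frac{52448}{7}$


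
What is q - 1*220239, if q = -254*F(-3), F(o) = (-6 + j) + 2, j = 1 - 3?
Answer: -218715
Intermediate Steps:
j = -2
F(o) = -6 (F(o) = (-6 - 2) + 2 = -8 + 2 = -6)
q = 1524 (q = -254*(-6) = 1524)
q - 1*220239 = 1524 - 1*220239 = 1524 - 220239 = -218715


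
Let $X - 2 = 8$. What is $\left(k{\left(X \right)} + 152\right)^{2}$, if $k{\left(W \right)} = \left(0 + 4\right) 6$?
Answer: $30976$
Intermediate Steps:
$X = 10$ ($X = 2 + 8 = 10$)
$k{\left(W \right)} = 24$ ($k{\left(W \right)} = 4 \cdot 6 = 24$)
$\left(k{\left(X \right)} + 152\right)^{2} = \left(24 + 152\right)^{2} = 176^{2} = 30976$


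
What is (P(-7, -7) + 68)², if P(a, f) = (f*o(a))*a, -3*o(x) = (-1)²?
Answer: 24025/9 ≈ 2669.4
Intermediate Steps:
o(x) = -⅓ (o(x) = -⅓*(-1)² = -⅓*1 = -⅓)
P(a, f) = -a*f/3 (P(a, f) = (f*(-⅓))*a = (-f/3)*a = -a*f/3)
(P(-7, -7) + 68)² = (-⅓*(-7)*(-7) + 68)² = (-49/3 + 68)² = (155/3)² = 24025/9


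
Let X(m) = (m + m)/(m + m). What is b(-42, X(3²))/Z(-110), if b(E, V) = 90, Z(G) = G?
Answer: -9/11 ≈ -0.81818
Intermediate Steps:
X(m) = 1 (X(m) = (2*m)/((2*m)) = (2*m)*(1/(2*m)) = 1)
b(-42, X(3²))/Z(-110) = 90/(-110) = 90*(-1/110) = -9/11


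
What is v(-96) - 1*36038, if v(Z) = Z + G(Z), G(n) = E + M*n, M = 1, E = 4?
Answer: -36226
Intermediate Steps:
G(n) = 4 + n (G(n) = 4 + 1*n = 4 + n)
v(Z) = 4 + 2*Z (v(Z) = Z + (4 + Z) = 4 + 2*Z)
v(-96) - 1*36038 = (4 + 2*(-96)) - 1*36038 = (4 - 192) - 36038 = -188 - 36038 = -36226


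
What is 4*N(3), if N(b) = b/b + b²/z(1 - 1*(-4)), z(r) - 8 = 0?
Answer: 17/2 ≈ 8.5000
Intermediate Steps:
z(r) = 8 (z(r) = 8 + 0 = 8)
N(b) = 1 + b²/8 (N(b) = b/b + b²/8 = 1 + b²*(⅛) = 1 + b²/8)
4*N(3) = 4*(1 + (⅛)*3²) = 4*(1 + (⅛)*9) = 4*(1 + 9/8) = 4*(17/8) = 17/2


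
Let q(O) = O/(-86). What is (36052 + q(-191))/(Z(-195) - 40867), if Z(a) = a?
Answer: -3100663/3531332 ≈ -0.87804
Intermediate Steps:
q(O) = -O/86 (q(O) = O*(-1/86) = -O/86)
(36052 + q(-191))/(Z(-195) - 40867) = (36052 - 1/86*(-191))/(-195 - 40867) = (36052 + 191/86)/(-41062) = (3100663/86)*(-1/41062) = -3100663/3531332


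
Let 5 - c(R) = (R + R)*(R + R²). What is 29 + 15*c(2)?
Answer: -256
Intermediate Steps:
c(R) = 5 - 2*R*(R + R²) (c(R) = 5 - (R + R)*(R + R²) = 5 - 2*R*(R + R²))
29 + 15*c(2) = 29 + 15*(5 - 2*2² - 2*2³) = 29 + 15*(5 - 2*4 - 2*8) = 29 + 15*(5 - 8 - 16) = 29 + 15*(-19) = 29 - 285 = -256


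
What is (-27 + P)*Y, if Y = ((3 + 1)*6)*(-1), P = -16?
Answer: 1032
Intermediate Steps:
Y = -24 (Y = (4*6)*(-1) = 24*(-1) = -24)
(-27 + P)*Y = (-27 - 16)*(-24) = -43*(-24) = 1032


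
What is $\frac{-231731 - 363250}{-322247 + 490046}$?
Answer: $- \frac{198327}{55933} \approx -3.5458$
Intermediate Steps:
$\frac{-231731 - 363250}{-322247 + 490046} = - \frac{594981}{167799} = \left(-594981\right) \frac{1}{167799} = - \frac{198327}{55933}$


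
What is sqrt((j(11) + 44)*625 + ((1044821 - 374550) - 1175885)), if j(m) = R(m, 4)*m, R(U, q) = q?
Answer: I*sqrt(450614) ≈ 671.28*I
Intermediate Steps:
j(m) = 4*m
sqrt((j(11) + 44)*625 + ((1044821 - 374550) - 1175885)) = sqrt((4*11 + 44)*625 + ((1044821 - 374550) - 1175885)) = sqrt((44 + 44)*625 + (670271 - 1175885)) = sqrt(88*625 - 505614) = sqrt(55000 - 505614) = sqrt(-450614) = I*sqrt(450614)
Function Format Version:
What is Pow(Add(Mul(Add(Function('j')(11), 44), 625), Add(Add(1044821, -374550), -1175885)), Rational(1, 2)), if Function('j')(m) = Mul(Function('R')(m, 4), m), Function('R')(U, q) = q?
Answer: Mul(I, Pow(450614, Rational(1, 2))) ≈ Mul(671.28, I)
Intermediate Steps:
Function('j')(m) = Mul(4, m)
Pow(Add(Mul(Add(Function('j')(11), 44), 625), Add(Add(1044821, -374550), -1175885)), Rational(1, 2)) = Pow(Add(Mul(Add(Mul(4, 11), 44), 625), Add(Add(1044821, -374550), -1175885)), Rational(1, 2)) = Pow(Add(Mul(Add(44, 44), 625), Add(670271, -1175885)), Rational(1, 2)) = Pow(Add(Mul(88, 625), -505614), Rational(1, 2)) = Pow(Add(55000, -505614), Rational(1, 2)) = Pow(-450614, Rational(1, 2)) = Mul(I, Pow(450614, Rational(1, 2)))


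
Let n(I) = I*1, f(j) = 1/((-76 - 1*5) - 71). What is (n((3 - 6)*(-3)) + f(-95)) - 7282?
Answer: -1105497/152 ≈ -7273.0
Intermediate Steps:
f(j) = -1/152 (f(j) = 1/((-76 - 5) - 71) = 1/(-81 - 71) = 1/(-152) = -1/152)
n(I) = I
(n((3 - 6)*(-3)) + f(-95)) - 7282 = ((3 - 6)*(-3) - 1/152) - 7282 = (-3*(-3) - 1/152) - 7282 = (9 - 1/152) - 7282 = 1367/152 - 7282 = -1105497/152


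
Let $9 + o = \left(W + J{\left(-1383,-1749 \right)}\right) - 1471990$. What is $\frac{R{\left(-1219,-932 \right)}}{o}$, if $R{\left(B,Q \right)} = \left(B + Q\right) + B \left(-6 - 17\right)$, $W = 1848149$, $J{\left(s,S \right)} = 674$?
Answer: $\frac{1849}{26916} \approx 0.068695$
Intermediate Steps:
$R{\left(B,Q \right)} = Q - 22 B$ ($R{\left(B,Q \right)} = \left(B + Q\right) + B \left(-23\right) = \left(B + Q\right) - 23 B = Q - 22 B$)
$o = 376824$ ($o = -9 + \left(\left(1848149 + 674\right) - 1471990\right) = -9 + \left(1848823 - 1471990\right) = -9 + 376833 = 376824$)
$\frac{R{\left(-1219,-932 \right)}}{o} = \frac{-932 - -26818}{376824} = \left(-932 + 26818\right) \frac{1}{376824} = 25886 \cdot \frac{1}{376824} = \frac{1849}{26916}$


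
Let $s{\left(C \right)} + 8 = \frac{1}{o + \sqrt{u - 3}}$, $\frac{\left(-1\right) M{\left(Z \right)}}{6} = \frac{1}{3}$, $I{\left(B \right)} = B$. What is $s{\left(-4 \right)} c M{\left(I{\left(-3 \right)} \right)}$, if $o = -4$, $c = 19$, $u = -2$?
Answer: $\frac{6536}{21} + \frac{38 i \sqrt{5}}{21} \approx 311.24 + 4.0462 i$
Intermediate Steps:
$M{\left(Z \right)} = -2$ ($M{\left(Z \right)} = - \frac{6}{3} = \left(-6\right) \frac{1}{3} = -2$)
$s{\left(C \right)} = -8 + \frac{1}{-4 + i \sqrt{5}}$ ($s{\left(C \right)} = -8 + \frac{1}{-4 + \sqrt{-2 - 3}} = -8 + \frac{1}{-4 + \sqrt{-5}} = -8 + \frac{1}{-4 + i \sqrt{5}}$)
$s{\left(-4 \right)} c M{\left(I{\left(-3 \right)} \right)} = \left(- \frac{172}{21} - \frac{i \sqrt{5}}{21}\right) 19 \left(-2\right) = \left(- \frac{3268}{21} - \frac{19 i \sqrt{5}}{21}\right) \left(-2\right) = \frac{6536}{21} + \frac{38 i \sqrt{5}}{21}$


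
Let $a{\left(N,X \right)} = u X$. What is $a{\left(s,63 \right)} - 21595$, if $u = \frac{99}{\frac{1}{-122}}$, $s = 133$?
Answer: $-782509$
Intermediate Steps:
$u = -12078$ ($u = \frac{99}{- \frac{1}{122}} = 99 \left(-122\right) = -12078$)
$a{\left(N,X \right)} = - 12078 X$
$a{\left(s,63 \right)} - 21595 = \left(-12078\right) 63 - 21595 = -760914 - 21595 = -782509$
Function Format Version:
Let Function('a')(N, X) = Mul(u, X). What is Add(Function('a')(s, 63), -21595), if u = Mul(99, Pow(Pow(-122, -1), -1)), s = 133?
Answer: -782509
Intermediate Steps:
u = -12078 (u = Mul(99, Pow(Rational(-1, 122), -1)) = Mul(99, -122) = -12078)
Function('a')(N, X) = Mul(-12078, X)
Add(Function('a')(s, 63), -21595) = Add(Mul(-12078, 63), -21595) = Add(-760914, -21595) = -782509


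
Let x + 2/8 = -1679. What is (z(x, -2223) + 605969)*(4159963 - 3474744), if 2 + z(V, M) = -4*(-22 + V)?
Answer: 419883017068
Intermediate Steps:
x = -6717/4 (x = -¼ - 1679 = -6717/4 ≈ -1679.3)
z(V, M) = 86 - 4*V (z(V, M) = -2 - 4*(-22 + V) = -2 + (88 - 4*V) = 86 - 4*V)
(z(x, -2223) + 605969)*(4159963 - 3474744) = ((86 - 4*(-6717/4)) + 605969)*(4159963 - 3474744) = ((86 + 6717) + 605969)*685219 = (6803 + 605969)*685219 = 612772*685219 = 419883017068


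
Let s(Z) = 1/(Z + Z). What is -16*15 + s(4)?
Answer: -1919/8 ≈ -239.88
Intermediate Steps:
s(Z) = 1/(2*Z)
-16*15 + s(4) = -16*15 + (½)/4 = -240 + (½)*(¼) = -240 + ⅛ = -1919/8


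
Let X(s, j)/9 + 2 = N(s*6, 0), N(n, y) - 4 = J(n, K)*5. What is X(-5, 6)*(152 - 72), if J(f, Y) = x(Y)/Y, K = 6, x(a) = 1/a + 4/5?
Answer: 2020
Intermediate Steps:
x(a) = ⅘ + 1/a (x(a) = 1/a + 4*(⅕) = 1/a + ⅘ = ⅘ + 1/a)
J(f, Y) = (⅘ + 1/Y)/Y
N(n, y) = 173/36 (N(n, y) = 4 + ((⅕)*(5 + 4*6)/6²)*5 = 4 + ((⅕)*(1/36)*(5 + 24))*5 = 4 + ((⅕)*(1/36)*29)*5 = 4 + (29/180)*5 = 4 + 29/36 = 173/36)
X(s, j) = 101/4 (X(s, j) = -18 + 9*(173/36) = -18 + 173/4 = 101/4)
X(-5, 6)*(152 - 72) = 101*(152 - 72)/4 = (101/4)*80 = 2020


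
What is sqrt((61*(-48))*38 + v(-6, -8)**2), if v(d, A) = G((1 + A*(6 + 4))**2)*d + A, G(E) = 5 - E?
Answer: 20*sqrt(3498118) ≈ 37407.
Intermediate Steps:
v(d, A) = A + d*(5 - (1 + 10*A)**2) (v(d, A) = (5 - (1 + A*(6 + 4))**2)*d + A = (5 - (1 + A*10)**2)*d + A = (5 - (1 + 10*A)**2)*d + A = d*(5 - (1 + 10*A)**2) + A = A + d*(5 - (1 + 10*A)**2))
sqrt((61*(-48))*38 + v(-6, -8)**2) = sqrt((61*(-48))*38 + (-8 - 1*(-6)*(-5 + (1 + 10*(-8))**2))**2) = sqrt(-2928*38 + (-8 - 1*(-6)*(-5 + (1 - 80)**2))**2) = sqrt(-111264 + (-8 - 1*(-6)*(-5 + (-79)**2))**2) = sqrt(-111264 + (-8 - 1*(-6)*(-5 + 6241))**2) = sqrt(-111264 + (-8 - 1*(-6)*6236)**2) = sqrt(-111264 + (-8 + 37416)**2) = sqrt(-111264 + 37408**2) = sqrt(-111264 + 1399358464) = sqrt(1399247200) = 20*sqrt(3498118)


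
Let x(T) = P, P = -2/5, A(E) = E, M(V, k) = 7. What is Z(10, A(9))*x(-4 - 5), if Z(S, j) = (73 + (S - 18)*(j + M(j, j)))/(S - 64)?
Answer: -11/27 ≈ -0.40741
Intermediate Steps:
P = -⅖ (P = -2*⅕ = -⅖ ≈ -0.40000)
x(T) = -⅖
Z(S, j) = (73 + (-18 + S)*(7 + j))/(-64 + S) (Z(S, j) = (73 + (S - 18)*(j + 7))/(S - 64) = (73 + (-18 + S)*(7 + j))/(-64 + S))
Z(10, A(9))*x(-4 - 5) = ((-53 - 18*9 + 7*10 + 10*9)/(-64 + 10))*(-⅖) = ((-53 - 162 + 70 + 90)/(-54))*(-⅖) = -1/54*(-55)*(-⅖) = (55/54)*(-⅖) = -11/27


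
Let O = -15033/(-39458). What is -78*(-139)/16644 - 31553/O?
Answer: -3453653527445/41701542 ≈ -82818.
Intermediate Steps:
O = 15033/39458 (O = -15033*(-1/39458) = 15033/39458 ≈ 0.38099)
-78*(-139)/16644 - 31553/O = -78*(-139)/16644 - 31553/15033/39458 = 10842*(1/16644) - 31553*39458/15033 = 1807/2774 - 1245018274/15033 = -3453653527445/41701542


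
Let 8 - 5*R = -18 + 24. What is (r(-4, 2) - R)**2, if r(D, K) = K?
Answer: 64/25 ≈ 2.5600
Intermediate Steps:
R = 2/5 (R = 8/5 - (-18 + 24)/5 = 8/5 - 1/5*6 = 8/5 - 6/5 = 2/5 ≈ 0.40000)
(r(-4, 2) - R)**2 = (2 - 1*2/5)**2 = (2 - 2/5)**2 = (8/5)**2 = 64/25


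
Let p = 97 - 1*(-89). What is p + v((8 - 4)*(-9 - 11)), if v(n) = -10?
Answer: 176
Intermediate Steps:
p = 186 (p = 97 + 89 = 186)
p + v((8 - 4)*(-9 - 11)) = 186 - 10 = 176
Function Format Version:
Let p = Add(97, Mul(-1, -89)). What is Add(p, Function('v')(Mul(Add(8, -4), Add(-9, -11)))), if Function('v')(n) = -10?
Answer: 176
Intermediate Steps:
p = 186 (p = Add(97, 89) = 186)
Add(p, Function('v')(Mul(Add(8, -4), Add(-9, -11)))) = Add(186, -10) = 176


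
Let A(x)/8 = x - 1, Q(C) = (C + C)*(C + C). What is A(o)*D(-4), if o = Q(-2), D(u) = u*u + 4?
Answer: 2400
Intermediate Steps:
Q(C) = 4*C² (Q(C) = (2*C)*(2*C) = 4*C²)
D(u) = 4 + u² (D(u) = u² + 4 = 4 + u²)
o = 16 (o = 4*(-2)² = 4*4 = 16)
A(x) = -8 + 8*x (A(x) = 8*(x - 1) = 8*(-1 + x) = -8 + 8*x)
A(o)*D(-4) = (-8 + 8*16)*(4 + (-4)²) = (-8 + 128)*(4 + 16) = 120*20 = 2400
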